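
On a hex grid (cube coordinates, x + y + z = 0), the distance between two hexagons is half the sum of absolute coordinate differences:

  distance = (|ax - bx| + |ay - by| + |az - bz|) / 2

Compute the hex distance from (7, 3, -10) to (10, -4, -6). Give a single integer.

Answer: 7

Derivation:
|ax - bx| = |7 - 10| = 3
|ay - by| = |3 - (-4)| = 7
|az - bz| = |-10 - (-6)| = 4
distance = (3 + 7 + 4) / 2 = 14 / 2 = 7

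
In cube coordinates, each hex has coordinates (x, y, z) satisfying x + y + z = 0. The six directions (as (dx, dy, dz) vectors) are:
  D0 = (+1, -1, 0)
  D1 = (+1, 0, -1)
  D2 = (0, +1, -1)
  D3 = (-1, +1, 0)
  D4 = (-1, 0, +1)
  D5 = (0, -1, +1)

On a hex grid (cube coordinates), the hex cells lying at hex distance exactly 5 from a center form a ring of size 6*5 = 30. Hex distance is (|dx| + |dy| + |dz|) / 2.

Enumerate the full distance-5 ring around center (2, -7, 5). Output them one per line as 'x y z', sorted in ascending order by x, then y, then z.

Answer: -3 -7 10
-3 -6 9
-3 -5 8
-3 -4 7
-3 -3 6
-3 -2 5
-2 -8 10
-2 -2 4
-1 -9 10
-1 -2 3
0 -10 10
0 -2 2
1 -11 10
1 -2 1
2 -12 10
2 -2 0
3 -12 9
3 -3 0
4 -12 8
4 -4 0
5 -12 7
5 -5 0
6 -12 6
6 -6 0
7 -12 5
7 -11 4
7 -10 3
7 -9 2
7 -8 1
7 -7 0

Derivation:
Walk ring at distance 5 from (2, -7, 5):
Start at center + D4*5 = (-3, -7, 10)
  hex 0: (-3, -7, 10)
  hex 1: (-2, -8, 10)
  hex 2: (-1, -9, 10)
  hex 3: (0, -10, 10)
  hex 4: (1, -11, 10)
  hex 5: (2, -12, 10)
  hex 6: (3, -12, 9)
  hex 7: (4, -12, 8)
  hex 8: (5, -12, 7)
  hex 9: (6, -12, 6)
  hex 10: (7, -12, 5)
  hex 11: (7, -11, 4)
  hex 12: (7, -10, 3)
  hex 13: (7, -9, 2)
  hex 14: (7, -8, 1)
  hex 15: (7, -7, 0)
  hex 16: (6, -6, 0)
  hex 17: (5, -5, 0)
  hex 18: (4, -4, 0)
  hex 19: (3, -3, 0)
  hex 20: (2, -2, 0)
  hex 21: (1, -2, 1)
  hex 22: (0, -2, 2)
  hex 23: (-1, -2, 3)
  hex 24: (-2, -2, 4)
  hex 25: (-3, -2, 5)
  hex 26: (-3, -3, 6)
  hex 27: (-3, -4, 7)
  hex 28: (-3, -5, 8)
  hex 29: (-3, -6, 9)
Sorted: 30 hexes.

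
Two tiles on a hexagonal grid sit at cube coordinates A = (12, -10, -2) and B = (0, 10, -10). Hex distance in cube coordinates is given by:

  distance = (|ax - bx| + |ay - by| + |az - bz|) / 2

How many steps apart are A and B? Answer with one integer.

Answer: 20

Derivation:
|ax - bx| = |12 - 0| = 12
|ay - by| = |-10 - 10| = 20
|az - bz| = |-2 - (-10)| = 8
distance = (12 + 20 + 8) / 2 = 40 / 2 = 20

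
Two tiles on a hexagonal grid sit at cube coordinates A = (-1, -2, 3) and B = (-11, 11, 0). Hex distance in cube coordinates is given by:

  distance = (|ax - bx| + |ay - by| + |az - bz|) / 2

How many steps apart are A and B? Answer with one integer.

|ax - bx| = |-1 - (-11)| = 10
|ay - by| = |-2 - 11| = 13
|az - bz| = |3 - 0| = 3
distance = (10 + 13 + 3) / 2 = 26 / 2 = 13

Answer: 13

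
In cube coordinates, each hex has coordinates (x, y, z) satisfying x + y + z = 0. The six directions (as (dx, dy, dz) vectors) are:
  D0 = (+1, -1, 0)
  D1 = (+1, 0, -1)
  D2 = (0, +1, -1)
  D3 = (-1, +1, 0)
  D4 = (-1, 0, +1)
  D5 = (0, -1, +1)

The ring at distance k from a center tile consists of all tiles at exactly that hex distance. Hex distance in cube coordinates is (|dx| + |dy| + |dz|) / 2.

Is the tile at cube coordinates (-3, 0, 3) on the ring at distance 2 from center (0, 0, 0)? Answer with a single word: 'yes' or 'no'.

Answer: no

Derivation:
|px - cx| = |-3 - 0| = 3
|py - cy| = |0 - 0| = 0
|pz - cz| = |3 - 0| = 3
distance = (3+0+3)/2 = 6/2 = 3
radius = 2; distance != radius -> no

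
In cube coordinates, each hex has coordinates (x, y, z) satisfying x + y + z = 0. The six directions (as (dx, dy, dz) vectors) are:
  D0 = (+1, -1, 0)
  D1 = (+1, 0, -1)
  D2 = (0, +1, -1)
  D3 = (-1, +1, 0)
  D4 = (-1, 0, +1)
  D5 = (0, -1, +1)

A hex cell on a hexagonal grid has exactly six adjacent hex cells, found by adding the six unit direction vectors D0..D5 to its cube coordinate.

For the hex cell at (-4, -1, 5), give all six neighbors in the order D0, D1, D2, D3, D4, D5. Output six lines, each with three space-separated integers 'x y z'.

Answer: -3 -2 5
-3 -1 4
-4 0 4
-5 0 5
-5 -1 6
-4 -2 6

Derivation:
Center: (-4, -1, 5). Add each direction:
  D0: (-4, -1, 5) + (1, -1, 0) = (-3, -2, 5)
  D1: (-4, -1, 5) + (1, 0, -1) = (-3, -1, 4)
  D2: (-4, -1, 5) + (0, 1, -1) = (-4, 0, 4)
  D3: (-4, -1, 5) + (-1, 1, 0) = (-5, 0, 5)
  D4: (-4, -1, 5) + (-1, 0, 1) = (-5, -1, 6)
  D5: (-4, -1, 5) + (0, -1, 1) = (-4, -2, 6)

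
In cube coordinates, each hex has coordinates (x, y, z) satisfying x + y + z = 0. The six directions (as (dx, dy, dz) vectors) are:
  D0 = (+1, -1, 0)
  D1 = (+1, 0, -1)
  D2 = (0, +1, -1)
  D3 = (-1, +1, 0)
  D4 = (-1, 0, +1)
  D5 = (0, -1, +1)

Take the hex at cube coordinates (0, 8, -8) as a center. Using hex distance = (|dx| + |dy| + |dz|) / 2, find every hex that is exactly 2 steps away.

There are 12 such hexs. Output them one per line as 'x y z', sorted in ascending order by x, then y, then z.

Answer: -2 8 -6
-2 9 -7
-2 10 -8
-1 7 -6
-1 10 -9
0 6 -6
0 10 -10
1 6 -7
1 9 -10
2 6 -8
2 7 -9
2 8 -10

Derivation:
Walk ring at distance 2 from (0, 8, -8):
Start at center + D4*2 = (-2, 8, -6)
  hex 0: (-2, 8, -6)
  hex 1: (-1, 7, -6)
  hex 2: (0, 6, -6)
  hex 3: (1, 6, -7)
  hex 4: (2, 6, -8)
  hex 5: (2, 7, -9)
  hex 6: (2, 8, -10)
  hex 7: (1, 9, -10)
  hex 8: (0, 10, -10)
  hex 9: (-1, 10, -9)
  hex 10: (-2, 10, -8)
  hex 11: (-2, 9, -7)
Sorted: 12 hexes.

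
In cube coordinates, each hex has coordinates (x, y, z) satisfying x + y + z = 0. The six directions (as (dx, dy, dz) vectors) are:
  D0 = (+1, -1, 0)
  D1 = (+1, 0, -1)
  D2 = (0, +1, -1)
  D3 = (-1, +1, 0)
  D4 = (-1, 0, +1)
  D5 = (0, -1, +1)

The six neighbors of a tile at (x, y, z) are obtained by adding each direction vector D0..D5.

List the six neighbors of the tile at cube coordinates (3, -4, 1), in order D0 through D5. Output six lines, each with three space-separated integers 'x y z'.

Answer: 4 -5 1
4 -4 0
3 -3 0
2 -3 1
2 -4 2
3 -5 2

Derivation:
Center: (3, -4, 1). Add each direction:
  D0: (3, -4, 1) + (1, -1, 0) = (4, -5, 1)
  D1: (3, -4, 1) + (1, 0, -1) = (4, -4, 0)
  D2: (3, -4, 1) + (0, 1, -1) = (3, -3, 0)
  D3: (3, -4, 1) + (-1, 1, 0) = (2, -3, 1)
  D4: (3, -4, 1) + (-1, 0, 1) = (2, -4, 2)
  D5: (3, -4, 1) + (0, -1, 1) = (3, -5, 2)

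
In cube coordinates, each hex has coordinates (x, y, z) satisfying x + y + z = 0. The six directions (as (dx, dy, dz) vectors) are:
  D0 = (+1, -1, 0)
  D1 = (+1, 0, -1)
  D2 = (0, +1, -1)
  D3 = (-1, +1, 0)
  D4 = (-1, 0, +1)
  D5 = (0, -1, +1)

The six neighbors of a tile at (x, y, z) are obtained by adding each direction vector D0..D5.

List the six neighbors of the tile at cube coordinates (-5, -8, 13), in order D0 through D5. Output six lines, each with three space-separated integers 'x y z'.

Answer: -4 -9 13
-4 -8 12
-5 -7 12
-6 -7 13
-6 -8 14
-5 -9 14

Derivation:
Center: (-5, -8, 13). Add each direction:
  D0: (-5, -8, 13) + (1, -1, 0) = (-4, -9, 13)
  D1: (-5, -8, 13) + (1, 0, -1) = (-4, -8, 12)
  D2: (-5, -8, 13) + (0, 1, -1) = (-5, -7, 12)
  D3: (-5, -8, 13) + (-1, 1, 0) = (-6, -7, 13)
  D4: (-5, -8, 13) + (-1, 0, 1) = (-6, -8, 14)
  D5: (-5, -8, 13) + (0, -1, 1) = (-5, -9, 14)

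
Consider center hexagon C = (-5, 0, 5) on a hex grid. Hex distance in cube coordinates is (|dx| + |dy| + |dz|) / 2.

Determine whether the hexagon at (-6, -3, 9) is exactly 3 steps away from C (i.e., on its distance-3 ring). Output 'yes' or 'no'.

|px - cx| = |-6 - (-5)| = 1
|py - cy| = |-3 - 0| = 3
|pz - cz| = |9 - 5| = 4
distance = (1+3+4)/2 = 8/2 = 4
radius = 3; distance != radius -> no

Answer: no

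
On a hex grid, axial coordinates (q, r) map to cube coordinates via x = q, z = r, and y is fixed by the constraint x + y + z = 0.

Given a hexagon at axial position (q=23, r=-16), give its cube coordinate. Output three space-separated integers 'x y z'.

x = q = 23
z = r = -16
y = -x - z = -(23) - (-16) = -7

Answer: 23 -7 -16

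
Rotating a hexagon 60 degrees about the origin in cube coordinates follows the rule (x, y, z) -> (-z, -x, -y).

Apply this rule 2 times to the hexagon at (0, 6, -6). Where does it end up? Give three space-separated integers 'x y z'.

Start: (0, 6, -6)
Step 1: (0, 6, -6) -> (-(-6), -(0), -(6)) = (6, 0, -6)
Step 2: (6, 0, -6) -> (-(-6), -(6), -(0)) = (6, -6, 0)

Answer: 6 -6 0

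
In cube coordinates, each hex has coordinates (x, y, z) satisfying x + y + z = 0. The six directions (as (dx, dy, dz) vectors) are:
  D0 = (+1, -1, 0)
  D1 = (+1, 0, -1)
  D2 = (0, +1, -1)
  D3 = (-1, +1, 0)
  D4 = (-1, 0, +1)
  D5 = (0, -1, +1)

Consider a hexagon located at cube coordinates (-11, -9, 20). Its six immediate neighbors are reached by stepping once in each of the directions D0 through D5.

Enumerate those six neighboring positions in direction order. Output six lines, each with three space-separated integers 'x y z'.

Answer: -10 -10 20
-10 -9 19
-11 -8 19
-12 -8 20
-12 -9 21
-11 -10 21

Derivation:
Center: (-11, -9, 20). Add each direction:
  D0: (-11, -9, 20) + (1, -1, 0) = (-10, -10, 20)
  D1: (-11, -9, 20) + (1, 0, -1) = (-10, -9, 19)
  D2: (-11, -9, 20) + (0, 1, -1) = (-11, -8, 19)
  D3: (-11, -9, 20) + (-1, 1, 0) = (-12, -8, 20)
  D4: (-11, -9, 20) + (-1, 0, 1) = (-12, -9, 21)
  D5: (-11, -9, 20) + (0, -1, 1) = (-11, -10, 21)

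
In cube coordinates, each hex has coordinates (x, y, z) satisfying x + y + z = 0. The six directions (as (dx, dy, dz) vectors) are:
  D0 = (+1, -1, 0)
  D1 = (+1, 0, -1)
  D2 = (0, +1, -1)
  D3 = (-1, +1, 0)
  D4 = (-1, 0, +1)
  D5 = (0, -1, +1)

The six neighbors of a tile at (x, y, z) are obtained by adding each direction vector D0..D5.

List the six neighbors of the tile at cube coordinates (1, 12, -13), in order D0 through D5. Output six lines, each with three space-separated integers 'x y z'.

Answer: 2 11 -13
2 12 -14
1 13 -14
0 13 -13
0 12 -12
1 11 -12

Derivation:
Center: (1, 12, -13). Add each direction:
  D0: (1, 12, -13) + (1, -1, 0) = (2, 11, -13)
  D1: (1, 12, -13) + (1, 0, -1) = (2, 12, -14)
  D2: (1, 12, -13) + (0, 1, -1) = (1, 13, -14)
  D3: (1, 12, -13) + (-1, 1, 0) = (0, 13, -13)
  D4: (1, 12, -13) + (-1, 0, 1) = (0, 12, -12)
  D5: (1, 12, -13) + (0, -1, 1) = (1, 11, -12)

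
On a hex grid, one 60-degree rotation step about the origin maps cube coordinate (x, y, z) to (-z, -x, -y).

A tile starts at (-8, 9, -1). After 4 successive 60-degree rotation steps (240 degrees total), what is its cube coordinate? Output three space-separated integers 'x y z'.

Answer: -1 -8 9

Derivation:
Start: (-8, 9, -1)
Step 1: (-8, 9, -1) -> (-(-1), -(-8), -(9)) = (1, 8, -9)
Step 2: (1, 8, -9) -> (-(-9), -(1), -(8)) = (9, -1, -8)
Step 3: (9, -1, -8) -> (-(-8), -(9), -(-1)) = (8, -9, 1)
Step 4: (8, -9, 1) -> (-(1), -(8), -(-9)) = (-1, -8, 9)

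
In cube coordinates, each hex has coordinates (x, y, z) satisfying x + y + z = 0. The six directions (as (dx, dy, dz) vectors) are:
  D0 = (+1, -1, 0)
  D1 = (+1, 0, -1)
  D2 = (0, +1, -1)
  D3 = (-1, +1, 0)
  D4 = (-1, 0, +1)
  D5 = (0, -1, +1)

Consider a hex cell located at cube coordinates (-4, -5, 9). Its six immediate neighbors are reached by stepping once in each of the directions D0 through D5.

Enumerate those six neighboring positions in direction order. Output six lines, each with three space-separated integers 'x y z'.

Center: (-4, -5, 9). Add each direction:
  D0: (-4, -5, 9) + (1, -1, 0) = (-3, -6, 9)
  D1: (-4, -5, 9) + (1, 0, -1) = (-3, -5, 8)
  D2: (-4, -5, 9) + (0, 1, -1) = (-4, -4, 8)
  D3: (-4, -5, 9) + (-1, 1, 0) = (-5, -4, 9)
  D4: (-4, -5, 9) + (-1, 0, 1) = (-5, -5, 10)
  D5: (-4, -5, 9) + (0, -1, 1) = (-4, -6, 10)

Answer: -3 -6 9
-3 -5 8
-4 -4 8
-5 -4 9
-5 -5 10
-4 -6 10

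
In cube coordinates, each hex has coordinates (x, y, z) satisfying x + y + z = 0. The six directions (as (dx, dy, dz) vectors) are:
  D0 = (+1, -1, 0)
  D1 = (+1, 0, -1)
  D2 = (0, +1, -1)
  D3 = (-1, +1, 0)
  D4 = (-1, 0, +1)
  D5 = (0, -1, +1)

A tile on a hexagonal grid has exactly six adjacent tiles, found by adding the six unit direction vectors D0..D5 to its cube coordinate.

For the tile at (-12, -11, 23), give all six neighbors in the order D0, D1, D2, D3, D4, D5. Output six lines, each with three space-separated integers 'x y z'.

Center: (-12, -11, 23). Add each direction:
  D0: (-12, -11, 23) + (1, -1, 0) = (-11, -12, 23)
  D1: (-12, -11, 23) + (1, 0, -1) = (-11, -11, 22)
  D2: (-12, -11, 23) + (0, 1, -1) = (-12, -10, 22)
  D3: (-12, -11, 23) + (-1, 1, 0) = (-13, -10, 23)
  D4: (-12, -11, 23) + (-1, 0, 1) = (-13, -11, 24)
  D5: (-12, -11, 23) + (0, -1, 1) = (-12, -12, 24)

Answer: -11 -12 23
-11 -11 22
-12 -10 22
-13 -10 23
-13 -11 24
-12 -12 24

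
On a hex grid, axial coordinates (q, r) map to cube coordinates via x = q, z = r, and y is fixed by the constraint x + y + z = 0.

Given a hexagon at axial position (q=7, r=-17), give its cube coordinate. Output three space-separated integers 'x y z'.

x = q = 7
z = r = -17
y = -x - z = -(7) - (-17) = 10

Answer: 7 10 -17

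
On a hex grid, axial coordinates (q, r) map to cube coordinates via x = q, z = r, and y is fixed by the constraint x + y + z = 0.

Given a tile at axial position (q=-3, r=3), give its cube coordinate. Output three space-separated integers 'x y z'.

Answer: -3 0 3

Derivation:
x = q = -3
z = r = 3
y = -x - z = -(-3) - (3) = 0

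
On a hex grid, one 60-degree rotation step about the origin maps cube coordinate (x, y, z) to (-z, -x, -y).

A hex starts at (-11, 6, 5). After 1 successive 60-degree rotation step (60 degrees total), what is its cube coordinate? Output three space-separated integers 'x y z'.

Answer: -5 11 -6

Derivation:
Start: (-11, 6, 5)
Step 1: (-11, 6, 5) -> (-(5), -(-11), -(6)) = (-5, 11, -6)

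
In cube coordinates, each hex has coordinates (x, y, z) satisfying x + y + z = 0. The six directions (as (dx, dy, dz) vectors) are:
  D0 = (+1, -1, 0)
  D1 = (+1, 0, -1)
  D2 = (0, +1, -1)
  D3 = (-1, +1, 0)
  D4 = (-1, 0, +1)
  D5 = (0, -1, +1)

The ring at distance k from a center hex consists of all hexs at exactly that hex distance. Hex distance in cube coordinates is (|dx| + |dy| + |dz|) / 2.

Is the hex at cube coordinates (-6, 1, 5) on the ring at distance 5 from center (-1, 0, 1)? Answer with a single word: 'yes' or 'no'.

Answer: yes

Derivation:
|px - cx| = |-6 - (-1)| = 5
|py - cy| = |1 - 0| = 1
|pz - cz| = |5 - 1| = 4
distance = (5+1+4)/2 = 10/2 = 5
radius = 5; distance == radius -> yes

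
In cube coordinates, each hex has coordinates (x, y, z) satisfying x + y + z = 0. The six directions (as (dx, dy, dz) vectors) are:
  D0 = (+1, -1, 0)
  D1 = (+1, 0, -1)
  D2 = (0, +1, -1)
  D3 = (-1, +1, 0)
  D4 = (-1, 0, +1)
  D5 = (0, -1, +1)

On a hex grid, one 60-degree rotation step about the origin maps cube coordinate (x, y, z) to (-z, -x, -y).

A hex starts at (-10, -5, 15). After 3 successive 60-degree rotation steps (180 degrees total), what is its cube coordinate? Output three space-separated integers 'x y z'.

Start: (-10, -5, 15)
Step 1: (-10, -5, 15) -> (-(15), -(-10), -(-5)) = (-15, 10, 5)
Step 2: (-15, 10, 5) -> (-(5), -(-15), -(10)) = (-5, 15, -10)
Step 3: (-5, 15, -10) -> (-(-10), -(-5), -(15)) = (10, 5, -15)

Answer: 10 5 -15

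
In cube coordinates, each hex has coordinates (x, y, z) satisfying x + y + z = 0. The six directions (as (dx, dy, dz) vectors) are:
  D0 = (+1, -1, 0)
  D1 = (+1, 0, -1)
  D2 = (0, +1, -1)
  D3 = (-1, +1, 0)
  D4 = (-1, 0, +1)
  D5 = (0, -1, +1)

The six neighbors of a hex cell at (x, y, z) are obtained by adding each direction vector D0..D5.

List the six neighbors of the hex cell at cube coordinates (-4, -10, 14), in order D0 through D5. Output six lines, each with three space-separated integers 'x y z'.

Center: (-4, -10, 14). Add each direction:
  D0: (-4, -10, 14) + (1, -1, 0) = (-3, -11, 14)
  D1: (-4, -10, 14) + (1, 0, -1) = (-3, -10, 13)
  D2: (-4, -10, 14) + (0, 1, -1) = (-4, -9, 13)
  D3: (-4, -10, 14) + (-1, 1, 0) = (-5, -9, 14)
  D4: (-4, -10, 14) + (-1, 0, 1) = (-5, -10, 15)
  D5: (-4, -10, 14) + (0, -1, 1) = (-4, -11, 15)

Answer: -3 -11 14
-3 -10 13
-4 -9 13
-5 -9 14
-5 -10 15
-4 -11 15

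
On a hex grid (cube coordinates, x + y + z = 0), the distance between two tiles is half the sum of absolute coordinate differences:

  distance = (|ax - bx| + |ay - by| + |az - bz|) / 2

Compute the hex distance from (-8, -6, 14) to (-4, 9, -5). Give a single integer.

|ax - bx| = |-8 - (-4)| = 4
|ay - by| = |-6 - 9| = 15
|az - bz| = |14 - (-5)| = 19
distance = (4 + 15 + 19) / 2 = 38 / 2 = 19

Answer: 19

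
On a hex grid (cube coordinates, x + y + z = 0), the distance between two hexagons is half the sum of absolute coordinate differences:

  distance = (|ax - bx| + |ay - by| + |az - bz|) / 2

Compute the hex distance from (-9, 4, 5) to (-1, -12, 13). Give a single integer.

|ax - bx| = |-9 - (-1)| = 8
|ay - by| = |4 - (-12)| = 16
|az - bz| = |5 - 13| = 8
distance = (8 + 16 + 8) / 2 = 32 / 2 = 16

Answer: 16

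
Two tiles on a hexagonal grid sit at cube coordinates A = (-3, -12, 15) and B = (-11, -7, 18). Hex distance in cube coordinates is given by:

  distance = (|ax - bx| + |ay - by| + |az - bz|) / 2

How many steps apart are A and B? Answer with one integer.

|ax - bx| = |-3 - (-11)| = 8
|ay - by| = |-12 - (-7)| = 5
|az - bz| = |15 - 18| = 3
distance = (8 + 5 + 3) / 2 = 16 / 2 = 8

Answer: 8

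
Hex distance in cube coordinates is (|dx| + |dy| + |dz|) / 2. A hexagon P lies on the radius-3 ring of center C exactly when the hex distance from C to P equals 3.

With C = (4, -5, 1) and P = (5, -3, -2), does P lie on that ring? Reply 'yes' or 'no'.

|px - cx| = |5 - 4| = 1
|py - cy| = |-3 - (-5)| = 2
|pz - cz| = |-2 - 1| = 3
distance = (1+2+3)/2 = 6/2 = 3
radius = 3; distance == radius -> yes

Answer: yes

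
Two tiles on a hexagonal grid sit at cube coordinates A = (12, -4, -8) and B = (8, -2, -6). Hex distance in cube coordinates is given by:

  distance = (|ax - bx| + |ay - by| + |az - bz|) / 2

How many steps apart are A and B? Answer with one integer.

|ax - bx| = |12 - 8| = 4
|ay - by| = |-4 - (-2)| = 2
|az - bz| = |-8 - (-6)| = 2
distance = (4 + 2 + 2) / 2 = 8 / 2 = 4

Answer: 4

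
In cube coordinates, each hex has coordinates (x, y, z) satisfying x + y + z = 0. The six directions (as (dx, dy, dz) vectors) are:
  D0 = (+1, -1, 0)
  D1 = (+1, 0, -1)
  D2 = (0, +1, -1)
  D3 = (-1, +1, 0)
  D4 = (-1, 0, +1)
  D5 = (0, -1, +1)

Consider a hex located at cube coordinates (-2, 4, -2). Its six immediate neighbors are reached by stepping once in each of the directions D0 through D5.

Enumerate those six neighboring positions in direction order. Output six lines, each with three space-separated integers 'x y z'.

Center: (-2, 4, -2). Add each direction:
  D0: (-2, 4, -2) + (1, -1, 0) = (-1, 3, -2)
  D1: (-2, 4, -2) + (1, 0, -1) = (-1, 4, -3)
  D2: (-2, 4, -2) + (0, 1, -1) = (-2, 5, -3)
  D3: (-2, 4, -2) + (-1, 1, 0) = (-3, 5, -2)
  D4: (-2, 4, -2) + (-1, 0, 1) = (-3, 4, -1)
  D5: (-2, 4, -2) + (0, -1, 1) = (-2, 3, -1)

Answer: -1 3 -2
-1 4 -3
-2 5 -3
-3 5 -2
-3 4 -1
-2 3 -1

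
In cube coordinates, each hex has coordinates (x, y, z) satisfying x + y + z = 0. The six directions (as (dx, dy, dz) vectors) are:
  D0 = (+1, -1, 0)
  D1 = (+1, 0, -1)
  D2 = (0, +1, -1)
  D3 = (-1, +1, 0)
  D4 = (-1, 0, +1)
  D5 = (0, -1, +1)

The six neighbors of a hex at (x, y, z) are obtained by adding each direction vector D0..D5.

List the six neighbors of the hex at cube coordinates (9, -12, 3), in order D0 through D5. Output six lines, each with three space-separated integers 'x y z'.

Answer: 10 -13 3
10 -12 2
9 -11 2
8 -11 3
8 -12 4
9 -13 4

Derivation:
Center: (9, -12, 3). Add each direction:
  D0: (9, -12, 3) + (1, -1, 0) = (10, -13, 3)
  D1: (9, -12, 3) + (1, 0, -1) = (10, -12, 2)
  D2: (9, -12, 3) + (0, 1, -1) = (9, -11, 2)
  D3: (9, -12, 3) + (-1, 1, 0) = (8, -11, 3)
  D4: (9, -12, 3) + (-1, 0, 1) = (8, -12, 4)
  D5: (9, -12, 3) + (0, -1, 1) = (9, -13, 4)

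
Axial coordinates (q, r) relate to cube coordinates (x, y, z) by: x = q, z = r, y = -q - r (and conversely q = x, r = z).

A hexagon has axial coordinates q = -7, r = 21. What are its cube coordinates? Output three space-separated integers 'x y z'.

x = q = -7
z = r = 21
y = -x - z = -(-7) - (21) = -14

Answer: -7 -14 21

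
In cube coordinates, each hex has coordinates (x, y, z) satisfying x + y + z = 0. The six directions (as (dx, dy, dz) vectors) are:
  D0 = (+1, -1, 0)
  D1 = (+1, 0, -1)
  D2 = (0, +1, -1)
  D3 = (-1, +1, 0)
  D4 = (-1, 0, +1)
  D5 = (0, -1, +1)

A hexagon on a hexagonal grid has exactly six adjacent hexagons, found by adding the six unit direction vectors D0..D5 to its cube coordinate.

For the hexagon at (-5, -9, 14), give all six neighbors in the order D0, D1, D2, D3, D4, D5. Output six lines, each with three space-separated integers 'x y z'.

Answer: -4 -10 14
-4 -9 13
-5 -8 13
-6 -8 14
-6 -9 15
-5 -10 15

Derivation:
Center: (-5, -9, 14). Add each direction:
  D0: (-5, -9, 14) + (1, -1, 0) = (-4, -10, 14)
  D1: (-5, -9, 14) + (1, 0, -1) = (-4, -9, 13)
  D2: (-5, -9, 14) + (0, 1, -1) = (-5, -8, 13)
  D3: (-5, -9, 14) + (-1, 1, 0) = (-6, -8, 14)
  D4: (-5, -9, 14) + (-1, 0, 1) = (-6, -9, 15)
  D5: (-5, -9, 14) + (0, -1, 1) = (-5, -10, 15)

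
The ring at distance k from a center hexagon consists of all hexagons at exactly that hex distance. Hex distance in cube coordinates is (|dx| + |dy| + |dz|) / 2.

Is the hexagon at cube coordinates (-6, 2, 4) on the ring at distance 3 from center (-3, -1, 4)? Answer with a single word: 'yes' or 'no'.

Answer: yes

Derivation:
|px - cx| = |-6 - (-3)| = 3
|py - cy| = |2 - (-1)| = 3
|pz - cz| = |4 - 4| = 0
distance = (3+3+0)/2 = 6/2 = 3
radius = 3; distance == radius -> yes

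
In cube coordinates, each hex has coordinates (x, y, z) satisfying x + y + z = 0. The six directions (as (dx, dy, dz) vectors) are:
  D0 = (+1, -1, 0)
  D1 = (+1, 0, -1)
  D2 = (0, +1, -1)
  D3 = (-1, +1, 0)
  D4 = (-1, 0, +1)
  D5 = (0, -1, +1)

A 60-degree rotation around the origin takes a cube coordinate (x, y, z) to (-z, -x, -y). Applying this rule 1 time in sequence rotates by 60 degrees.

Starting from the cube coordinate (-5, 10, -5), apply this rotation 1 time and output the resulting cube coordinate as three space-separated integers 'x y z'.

Start: (-5, 10, -5)
Step 1: (-5, 10, -5) -> (-(-5), -(-5), -(10)) = (5, 5, -10)

Answer: 5 5 -10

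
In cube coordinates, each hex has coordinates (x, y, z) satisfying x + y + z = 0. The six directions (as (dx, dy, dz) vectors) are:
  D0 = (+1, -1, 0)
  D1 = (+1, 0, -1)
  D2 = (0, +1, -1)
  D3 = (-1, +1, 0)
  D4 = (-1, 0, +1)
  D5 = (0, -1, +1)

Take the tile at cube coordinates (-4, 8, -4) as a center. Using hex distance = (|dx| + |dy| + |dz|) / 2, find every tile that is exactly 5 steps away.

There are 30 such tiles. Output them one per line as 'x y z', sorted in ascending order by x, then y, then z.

Answer: -9 8 1
-9 9 0
-9 10 -1
-9 11 -2
-9 12 -3
-9 13 -4
-8 7 1
-8 13 -5
-7 6 1
-7 13 -6
-6 5 1
-6 13 -7
-5 4 1
-5 13 -8
-4 3 1
-4 13 -9
-3 3 0
-3 12 -9
-2 3 -1
-2 11 -9
-1 3 -2
-1 10 -9
0 3 -3
0 9 -9
1 3 -4
1 4 -5
1 5 -6
1 6 -7
1 7 -8
1 8 -9

Derivation:
Walk ring at distance 5 from (-4, 8, -4):
Start at center + D4*5 = (-9, 8, 1)
  hex 0: (-9, 8, 1)
  hex 1: (-8, 7, 1)
  hex 2: (-7, 6, 1)
  hex 3: (-6, 5, 1)
  hex 4: (-5, 4, 1)
  hex 5: (-4, 3, 1)
  hex 6: (-3, 3, 0)
  hex 7: (-2, 3, -1)
  hex 8: (-1, 3, -2)
  hex 9: (0, 3, -3)
  hex 10: (1, 3, -4)
  hex 11: (1, 4, -5)
  hex 12: (1, 5, -6)
  hex 13: (1, 6, -7)
  hex 14: (1, 7, -8)
  hex 15: (1, 8, -9)
  hex 16: (0, 9, -9)
  hex 17: (-1, 10, -9)
  hex 18: (-2, 11, -9)
  hex 19: (-3, 12, -9)
  hex 20: (-4, 13, -9)
  hex 21: (-5, 13, -8)
  hex 22: (-6, 13, -7)
  hex 23: (-7, 13, -6)
  hex 24: (-8, 13, -5)
  hex 25: (-9, 13, -4)
  hex 26: (-9, 12, -3)
  hex 27: (-9, 11, -2)
  hex 28: (-9, 10, -1)
  hex 29: (-9, 9, 0)
Sorted: 30 hexes.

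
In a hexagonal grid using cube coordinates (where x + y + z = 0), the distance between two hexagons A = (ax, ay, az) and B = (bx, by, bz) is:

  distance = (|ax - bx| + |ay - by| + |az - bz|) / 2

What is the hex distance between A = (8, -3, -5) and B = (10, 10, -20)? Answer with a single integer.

|ax - bx| = |8 - 10| = 2
|ay - by| = |-3 - 10| = 13
|az - bz| = |-5 - (-20)| = 15
distance = (2 + 13 + 15) / 2 = 30 / 2 = 15

Answer: 15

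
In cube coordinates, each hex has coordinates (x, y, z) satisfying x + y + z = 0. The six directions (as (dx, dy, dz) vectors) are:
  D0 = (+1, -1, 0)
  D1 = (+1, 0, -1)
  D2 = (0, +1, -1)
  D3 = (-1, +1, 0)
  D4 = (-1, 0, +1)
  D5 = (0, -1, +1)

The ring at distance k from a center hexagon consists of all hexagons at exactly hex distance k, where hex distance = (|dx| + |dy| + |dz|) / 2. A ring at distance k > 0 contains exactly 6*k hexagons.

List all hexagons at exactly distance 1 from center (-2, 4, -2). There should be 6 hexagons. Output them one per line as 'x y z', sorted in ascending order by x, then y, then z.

Walk ring at distance 1 from (-2, 4, -2):
Start at center + D4*1 = (-3, 4, -1)
  hex 0: (-3, 4, -1)
  hex 1: (-2, 3, -1)
  hex 2: (-1, 3, -2)
  hex 3: (-1, 4, -3)
  hex 4: (-2, 5, -3)
  hex 5: (-3, 5, -2)
Sorted: 6 hexes.

Answer: -3 4 -1
-3 5 -2
-2 3 -1
-2 5 -3
-1 3 -2
-1 4 -3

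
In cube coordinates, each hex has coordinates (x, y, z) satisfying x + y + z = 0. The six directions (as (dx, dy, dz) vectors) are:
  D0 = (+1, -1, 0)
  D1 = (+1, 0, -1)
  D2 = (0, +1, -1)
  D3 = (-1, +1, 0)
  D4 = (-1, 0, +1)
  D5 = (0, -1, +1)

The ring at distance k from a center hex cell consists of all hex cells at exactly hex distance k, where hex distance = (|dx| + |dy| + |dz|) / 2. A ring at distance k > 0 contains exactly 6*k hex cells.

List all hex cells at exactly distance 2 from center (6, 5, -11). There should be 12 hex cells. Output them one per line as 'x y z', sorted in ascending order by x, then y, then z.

Answer: 4 5 -9
4 6 -10
4 7 -11
5 4 -9
5 7 -12
6 3 -9
6 7 -13
7 3 -10
7 6 -13
8 3 -11
8 4 -12
8 5 -13

Derivation:
Walk ring at distance 2 from (6, 5, -11):
Start at center + D4*2 = (4, 5, -9)
  hex 0: (4, 5, -9)
  hex 1: (5, 4, -9)
  hex 2: (6, 3, -9)
  hex 3: (7, 3, -10)
  hex 4: (8, 3, -11)
  hex 5: (8, 4, -12)
  hex 6: (8, 5, -13)
  hex 7: (7, 6, -13)
  hex 8: (6, 7, -13)
  hex 9: (5, 7, -12)
  hex 10: (4, 7, -11)
  hex 11: (4, 6, -10)
Sorted: 12 hexes.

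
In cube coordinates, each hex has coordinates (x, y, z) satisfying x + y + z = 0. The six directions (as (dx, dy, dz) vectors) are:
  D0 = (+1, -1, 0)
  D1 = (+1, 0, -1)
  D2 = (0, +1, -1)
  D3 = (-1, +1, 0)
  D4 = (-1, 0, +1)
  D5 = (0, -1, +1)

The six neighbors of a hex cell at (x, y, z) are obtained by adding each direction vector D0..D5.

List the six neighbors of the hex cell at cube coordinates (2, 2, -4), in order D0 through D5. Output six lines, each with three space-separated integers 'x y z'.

Answer: 3 1 -4
3 2 -5
2 3 -5
1 3 -4
1 2 -3
2 1 -3

Derivation:
Center: (2, 2, -4). Add each direction:
  D0: (2, 2, -4) + (1, -1, 0) = (3, 1, -4)
  D1: (2, 2, -4) + (1, 0, -1) = (3, 2, -5)
  D2: (2, 2, -4) + (0, 1, -1) = (2, 3, -5)
  D3: (2, 2, -4) + (-1, 1, 0) = (1, 3, -4)
  D4: (2, 2, -4) + (-1, 0, 1) = (1, 2, -3)
  D5: (2, 2, -4) + (0, -1, 1) = (2, 1, -3)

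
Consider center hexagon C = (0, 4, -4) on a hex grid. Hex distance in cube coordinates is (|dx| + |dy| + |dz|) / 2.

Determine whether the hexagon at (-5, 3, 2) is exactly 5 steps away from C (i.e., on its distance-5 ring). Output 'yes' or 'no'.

Answer: no

Derivation:
|px - cx| = |-5 - 0| = 5
|py - cy| = |3 - 4| = 1
|pz - cz| = |2 - (-4)| = 6
distance = (5+1+6)/2 = 12/2 = 6
radius = 5; distance != radius -> no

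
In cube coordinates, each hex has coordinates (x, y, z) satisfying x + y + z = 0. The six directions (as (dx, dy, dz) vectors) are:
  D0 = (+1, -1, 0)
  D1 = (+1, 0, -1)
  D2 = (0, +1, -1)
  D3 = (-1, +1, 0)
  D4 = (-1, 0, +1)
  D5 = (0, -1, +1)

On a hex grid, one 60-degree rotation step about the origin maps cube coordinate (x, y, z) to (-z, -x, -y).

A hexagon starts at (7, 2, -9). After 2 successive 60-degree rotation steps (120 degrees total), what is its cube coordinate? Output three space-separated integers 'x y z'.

Answer: 2 -9 7

Derivation:
Start: (7, 2, -9)
Step 1: (7, 2, -9) -> (-(-9), -(7), -(2)) = (9, -7, -2)
Step 2: (9, -7, -2) -> (-(-2), -(9), -(-7)) = (2, -9, 7)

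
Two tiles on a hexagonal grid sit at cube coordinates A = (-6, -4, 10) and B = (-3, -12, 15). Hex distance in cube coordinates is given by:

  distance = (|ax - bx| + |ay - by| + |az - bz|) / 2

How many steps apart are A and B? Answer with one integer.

|ax - bx| = |-6 - (-3)| = 3
|ay - by| = |-4 - (-12)| = 8
|az - bz| = |10 - 15| = 5
distance = (3 + 8 + 5) / 2 = 16 / 2 = 8

Answer: 8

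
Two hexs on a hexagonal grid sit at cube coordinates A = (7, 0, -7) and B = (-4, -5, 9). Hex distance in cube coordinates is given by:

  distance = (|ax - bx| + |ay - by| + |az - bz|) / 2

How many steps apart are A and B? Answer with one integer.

Answer: 16

Derivation:
|ax - bx| = |7 - (-4)| = 11
|ay - by| = |0 - (-5)| = 5
|az - bz| = |-7 - 9| = 16
distance = (11 + 5 + 16) / 2 = 32 / 2 = 16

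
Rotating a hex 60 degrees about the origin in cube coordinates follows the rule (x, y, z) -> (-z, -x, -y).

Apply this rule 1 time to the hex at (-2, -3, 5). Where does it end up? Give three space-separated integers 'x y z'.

Start: (-2, -3, 5)
Step 1: (-2, -3, 5) -> (-(5), -(-2), -(-3)) = (-5, 2, 3)

Answer: -5 2 3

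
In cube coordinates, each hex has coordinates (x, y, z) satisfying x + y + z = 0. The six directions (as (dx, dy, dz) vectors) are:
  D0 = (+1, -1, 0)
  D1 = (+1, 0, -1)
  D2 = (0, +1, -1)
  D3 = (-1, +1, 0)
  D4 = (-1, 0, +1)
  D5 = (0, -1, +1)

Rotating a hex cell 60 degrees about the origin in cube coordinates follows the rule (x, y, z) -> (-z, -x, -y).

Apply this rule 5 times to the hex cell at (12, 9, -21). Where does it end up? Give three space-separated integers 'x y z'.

Start: (12, 9, -21)
Step 1: (12, 9, -21) -> (-(-21), -(12), -(9)) = (21, -12, -9)
Step 2: (21, -12, -9) -> (-(-9), -(21), -(-12)) = (9, -21, 12)
Step 3: (9, -21, 12) -> (-(12), -(9), -(-21)) = (-12, -9, 21)
Step 4: (-12, -9, 21) -> (-(21), -(-12), -(-9)) = (-21, 12, 9)
Step 5: (-21, 12, 9) -> (-(9), -(-21), -(12)) = (-9, 21, -12)

Answer: -9 21 -12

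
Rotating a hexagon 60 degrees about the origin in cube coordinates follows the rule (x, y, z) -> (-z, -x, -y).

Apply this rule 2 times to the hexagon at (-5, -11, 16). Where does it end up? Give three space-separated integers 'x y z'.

Answer: -11 16 -5

Derivation:
Start: (-5, -11, 16)
Step 1: (-5, -11, 16) -> (-(16), -(-5), -(-11)) = (-16, 5, 11)
Step 2: (-16, 5, 11) -> (-(11), -(-16), -(5)) = (-11, 16, -5)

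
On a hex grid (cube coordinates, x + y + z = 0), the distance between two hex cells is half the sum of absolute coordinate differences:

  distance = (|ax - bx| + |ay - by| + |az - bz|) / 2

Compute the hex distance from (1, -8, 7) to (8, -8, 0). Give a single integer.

|ax - bx| = |1 - 8| = 7
|ay - by| = |-8 - (-8)| = 0
|az - bz| = |7 - 0| = 7
distance = (7 + 0 + 7) / 2 = 14 / 2 = 7

Answer: 7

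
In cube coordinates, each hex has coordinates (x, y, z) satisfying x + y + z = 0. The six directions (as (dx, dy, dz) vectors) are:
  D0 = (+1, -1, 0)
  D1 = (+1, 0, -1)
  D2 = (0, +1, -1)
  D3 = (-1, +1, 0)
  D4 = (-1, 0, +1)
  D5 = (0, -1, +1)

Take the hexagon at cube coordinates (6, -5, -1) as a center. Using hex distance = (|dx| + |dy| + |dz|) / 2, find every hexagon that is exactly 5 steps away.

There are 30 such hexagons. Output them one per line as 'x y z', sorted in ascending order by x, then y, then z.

Answer: 1 -5 4
1 -4 3
1 -3 2
1 -2 1
1 -1 0
1 0 -1
2 -6 4
2 0 -2
3 -7 4
3 0 -3
4 -8 4
4 0 -4
5 -9 4
5 0 -5
6 -10 4
6 0 -6
7 -10 3
7 -1 -6
8 -10 2
8 -2 -6
9 -10 1
9 -3 -6
10 -10 0
10 -4 -6
11 -10 -1
11 -9 -2
11 -8 -3
11 -7 -4
11 -6 -5
11 -5 -6

Derivation:
Walk ring at distance 5 from (6, -5, -1):
Start at center + D4*5 = (1, -5, 4)
  hex 0: (1, -5, 4)
  hex 1: (2, -6, 4)
  hex 2: (3, -7, 4)
  hex 3: (4, -8, 4)
  hex 4: (5, -9, 4)
  hex 5: (6, -10, 4)
  hex 6: (7, -10, 3)
  hex 7: (8, -10, 2)
  hex 8: (9, -10, 1)
  hex 9: (10, -10, 0)
  hex 10: (11, -10, -1)
  hex 11: (11, -9, -2)
  hex 12: (11, -8, -3)
  hex 13: (11, -7, -4)
  hex 14: (11, -6, -5)
  hex 15: (11, -5, -6)
  hex 16: (10, -4, -6)
  hex 17: (9, -3, -6)
  hex 18: (8, -2, -6)
  hex 19: (7, -1, -6)
  hex 20: (6, 0, -6)
  hex 21: (5, 0, -5)
  hex 22: (4, 0, -4)
  hex 23: (3, 0, -3)
  hex 24: (2, 0, -2)
  hex 25: (1, 0, -1)
  hex 26: (1, -1, 0)
  hex 27: (1, -2, 1)
  hex 28: (1, -3, 2)
  hex 29: (1, -4, 3)
Sorted: 30 hexes.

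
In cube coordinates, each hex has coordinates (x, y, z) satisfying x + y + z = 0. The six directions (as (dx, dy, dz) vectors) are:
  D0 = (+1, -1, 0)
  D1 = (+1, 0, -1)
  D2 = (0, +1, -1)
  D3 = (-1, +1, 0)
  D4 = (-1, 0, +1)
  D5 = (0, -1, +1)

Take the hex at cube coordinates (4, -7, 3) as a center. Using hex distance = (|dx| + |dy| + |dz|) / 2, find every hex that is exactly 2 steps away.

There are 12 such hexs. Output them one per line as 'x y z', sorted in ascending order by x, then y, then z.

Walk ring at distance 2 from (4, -7, 3):
Start at center + D4*2 = (2, -7, 5)
  hex 0: (2, -7, 5)
  hex 1: (3, -8, 5)
  hex 2: (4, -9, 5)
  hex 3: (5, -9, 4)
  hex 4: (6, -9, 3)
  hex 5: (6, -8, 2)
  hex 6: (6, -7, 1)
  hex 7: (5, -6, 1)
  hex 8: (4, -5, 1)
  hex 9: (3, -5, 2)
  hex 10: (2, -5, 3)
  hex 11: (2, -6, 4)
Sorted: 12 hexes.

Answer: 2 -7 5
2 -6 4
2 -5 3
3 -8 5
3 -5 2
4 -9 5
4 -5 1
5 -9 4
5 -6 1
6 -9 3
6 -8 2
6 -7 1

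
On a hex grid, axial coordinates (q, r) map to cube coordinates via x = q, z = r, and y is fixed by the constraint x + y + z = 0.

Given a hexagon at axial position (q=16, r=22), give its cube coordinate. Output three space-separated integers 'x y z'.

Answer: 16 -38 22

Derivation:
x = q = 16
z = r = 22
y = -x - z = -(16) - (22) = -38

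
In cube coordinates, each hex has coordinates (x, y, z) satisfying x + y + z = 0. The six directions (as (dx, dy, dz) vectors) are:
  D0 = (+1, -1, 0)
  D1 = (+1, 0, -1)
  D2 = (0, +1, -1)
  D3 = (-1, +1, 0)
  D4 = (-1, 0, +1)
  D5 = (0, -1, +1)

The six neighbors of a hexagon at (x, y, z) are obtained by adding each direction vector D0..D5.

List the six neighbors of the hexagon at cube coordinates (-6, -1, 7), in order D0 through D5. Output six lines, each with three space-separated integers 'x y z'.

Center: (-6, -1, 7). Add each direction:
  D0: (-6, -1, 7) + (1, -1, 0) = (-5, -2, 7)
  D1: (-6, -1, 7) + (1, 0, -1) = (-5, -1, 6)
  D2: (-6, -1, 7) + (0, 1, -1) = (-6, 0, 6)
  D3: (-6, -1, 7) + (-1, 1, 0) = (-7, 0, 7)
  D4: (-6, -1, 7) + (-1, 0, 1) = (-7, -1, 8)
  D5: (-6, -1, 7) + (0, -1, 1) = (-6, -2, 8)

Answer: -5 -2 7
-5 -1 6
-6 0 6
-7 0 7
-7 -1 8
-6 -2 8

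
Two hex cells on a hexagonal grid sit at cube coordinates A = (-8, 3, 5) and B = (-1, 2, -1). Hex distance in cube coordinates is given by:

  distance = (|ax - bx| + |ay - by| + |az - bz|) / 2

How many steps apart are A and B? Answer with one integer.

|ax - bx| = |-8 - (-1)| = 7
|ay - by| = |3 - 2| = 1
|az - bz| = |5 - (-1)| = 6
distance = (7 + 1 + 6) / 2 = 14 / 2 = 7

Answer: 7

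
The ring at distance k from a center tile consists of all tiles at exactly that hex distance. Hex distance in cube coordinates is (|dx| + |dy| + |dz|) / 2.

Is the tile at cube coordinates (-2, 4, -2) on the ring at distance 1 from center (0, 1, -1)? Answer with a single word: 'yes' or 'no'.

|px - cx| = |-2 - 0| = 2
|py - cy| = |4 - 1| = 3
|pz - cz| = |-2 - (-1)| = 1
distance = (2+3+1)/2 = 6/2 = 3
radius = 1; distance != radius -> no

Answer: no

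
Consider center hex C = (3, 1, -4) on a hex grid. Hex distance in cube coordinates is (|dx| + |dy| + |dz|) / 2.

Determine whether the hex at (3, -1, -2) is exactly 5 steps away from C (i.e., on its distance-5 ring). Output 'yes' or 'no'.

Answer: no

Derivation:
|px - cx| = |3 - 3| = 0
|py - cy| = |-1 - 1| = 2
|pz - cz| = |-2 - (-4)| = 2
distance = (0+2+2)/2 = 4/2 = 2
radius = 5; distance != radius -> no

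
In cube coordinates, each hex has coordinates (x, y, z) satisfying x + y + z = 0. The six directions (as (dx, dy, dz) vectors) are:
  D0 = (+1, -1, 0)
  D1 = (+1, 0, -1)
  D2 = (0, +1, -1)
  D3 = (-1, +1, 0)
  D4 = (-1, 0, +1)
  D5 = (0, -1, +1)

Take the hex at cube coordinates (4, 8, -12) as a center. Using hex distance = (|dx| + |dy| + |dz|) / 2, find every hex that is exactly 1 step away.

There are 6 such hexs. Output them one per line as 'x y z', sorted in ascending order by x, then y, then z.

Walk ring at distance 1 from (4, 8, -12):
Start at center + D4*1 = (3, 8, -11)
  hex 0: (3, 8, -11)
  hex 1: (4, 7, -11)
  hex 2: (5, 7, -12)
  hex 3: (5, 8, -13)
  hex 4: (4, 9, -13)
  hex 5: (3, 9, -12)
Sorted: 6 hexes.

Answer: 3 8 -11
3 9 -12
4 7 -11
4 9 -13
5 7 -12
5 8 -13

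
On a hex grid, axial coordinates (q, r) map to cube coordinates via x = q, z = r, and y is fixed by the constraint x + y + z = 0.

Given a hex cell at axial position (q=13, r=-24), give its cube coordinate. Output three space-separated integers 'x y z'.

Answer: 13 11 -24

Derivation:
x = q = 13
z = r = -24
y = -x - z = -(13) - (-24) = 11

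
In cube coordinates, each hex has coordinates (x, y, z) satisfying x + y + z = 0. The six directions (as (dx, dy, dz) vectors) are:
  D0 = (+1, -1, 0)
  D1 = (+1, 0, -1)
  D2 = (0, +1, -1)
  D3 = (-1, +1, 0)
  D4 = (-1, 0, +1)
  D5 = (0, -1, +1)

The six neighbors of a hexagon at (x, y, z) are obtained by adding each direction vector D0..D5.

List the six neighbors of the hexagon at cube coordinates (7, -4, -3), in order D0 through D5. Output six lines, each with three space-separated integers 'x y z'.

Center: (7, -4, -3). Add each direction:
  D0: (7, -4, -3) + (1, -1, 0) = (8, -5, -3)
  D1: (7, -4, -3) + (1, 0, -1) = (8, -4, -4)
  D2: (7, -4, -3) + (0, 1, -1) = (7, -3, -4)
  D3: (7, -4, -3) + (-1, 1, 0) = (6, -3, -3)
  D4: (7, -4, -3) + (-1, 0, 1) = (6, -4, -2)
  D5: (7, -4, -3) + (0, -1, 1) = (7, -5, -2)

Answer: 8 -5 -3
8 -4 -4
7 -3 -4
6 -3 -3
6 -4 -2
7 -5 -2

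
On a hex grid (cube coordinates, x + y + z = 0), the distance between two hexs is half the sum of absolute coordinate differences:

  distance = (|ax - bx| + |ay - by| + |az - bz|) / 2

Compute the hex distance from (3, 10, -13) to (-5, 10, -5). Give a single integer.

|ax - bx| = |3 - (-5)| = 8
|ay - by| = |10 - 10| = 0
|az - bz| = |-13 - (-5)| = 8
distance = (8 + 0 + 8) / 2 = 16 / 2 = 8

Answer: 8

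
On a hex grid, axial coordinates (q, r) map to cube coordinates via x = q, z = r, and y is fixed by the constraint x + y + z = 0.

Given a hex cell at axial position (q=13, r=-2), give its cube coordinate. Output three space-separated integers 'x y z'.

Answer: 13 -11 -2

Derivation:
x = q = 13
z = r = -2
y = -x - z = -(13) - (-2) = -11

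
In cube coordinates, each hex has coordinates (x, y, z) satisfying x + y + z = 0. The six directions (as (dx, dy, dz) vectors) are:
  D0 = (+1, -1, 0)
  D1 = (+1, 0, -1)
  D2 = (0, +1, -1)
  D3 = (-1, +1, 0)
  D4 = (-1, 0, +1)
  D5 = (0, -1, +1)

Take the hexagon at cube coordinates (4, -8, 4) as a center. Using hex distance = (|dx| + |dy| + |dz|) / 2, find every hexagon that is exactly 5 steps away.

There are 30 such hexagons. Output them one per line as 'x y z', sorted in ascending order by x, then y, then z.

Answer: -1 -8 9
-1 -7 8
-1 -6 7
-1 -5 6
-1 -4 5
-1 -3 4
0 -9 9
0 -3 3
1 -10 9
1 -3 2
2 -11 9
2 -3 1
3 -12 9
3 -3 0
4 -13 9
4 -3 -1
5 -13 8
5 -4 -1
6 -13 7
6 -5 -1
7 -13 6
7 -6 -1
8 -13 5
8 -7 -1
9 -13 4
9 -12 3
9 -11 2
9 -10 1
9 -9 0
9 -8 -1

Derivation:
Walk ring at distance 5 from (4, -8, 4):
Start at center + D4*5 = (-1, -8, 9)
  hex 0: (-1, -8, 9)
  hex 1: (0, -9, 9)
  hex 2: (1, -10, 9)
  hex 3: (2, -11, 9)
  hex 4: (3, -12, 9)
  hex 5: (4, -13, 9)
  hex 6: (5, -13, 8)
  hex 7: (6, -13, 7)
  hex 8: (7, -13, 6)
  hex 9: (8, -13, 5)
  hex 10: (9, -13, 4)
  hex 11: (9, -12, 3)
  hex 12: (9, -11, 2)
  hex 13: (9, -10, 1)
  hex 14: (9, -9, 0)
  hex 15: (9, -8, -1)
  hex 16: (8, -7, -1)
  hex 17: (7, -6, -1)
  hex 18: (6, -5, -1)
  hex 19: (5, -4, -1)
  hex 20: (4, -3, -1)
  hex 21: (3, -3, 0)
  hex 22: (2, -3, 1)
  hex 23: (1, -3, 2)
  hex 24: (0, -3, 3)
  hex 25: (-1, -3, 4)
  hex 26: (-1, -4, 5)
  hex 27: (-1, -5, 6)
  hex 28: (-1, -6, 7)
  hex 29: (-1, -7, 8)
Sorted: 30 hexes.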